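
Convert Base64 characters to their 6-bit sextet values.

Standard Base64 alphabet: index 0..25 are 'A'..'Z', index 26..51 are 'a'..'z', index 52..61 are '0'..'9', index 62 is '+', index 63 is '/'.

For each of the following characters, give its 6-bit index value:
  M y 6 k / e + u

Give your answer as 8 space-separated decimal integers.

Answer: 12 50 58 36 63 30 62 46

Derivation:
'M': A..Z range, ord('M') − ord('A') = 12
'y': a..z range, 26 + ord('y') − ord('a') = 50
'6': 0..9 range, 52 + ord('6') − ord('0') = 58
'k': a..z range, 26 + ord('k') − ord('a') = 36
'/': index 63
'e': a..z range, 26 + ord('e') − ord('a') = 30
'+': index 62
'u': a..z range, 26 + ord('u') − ord('a') = 46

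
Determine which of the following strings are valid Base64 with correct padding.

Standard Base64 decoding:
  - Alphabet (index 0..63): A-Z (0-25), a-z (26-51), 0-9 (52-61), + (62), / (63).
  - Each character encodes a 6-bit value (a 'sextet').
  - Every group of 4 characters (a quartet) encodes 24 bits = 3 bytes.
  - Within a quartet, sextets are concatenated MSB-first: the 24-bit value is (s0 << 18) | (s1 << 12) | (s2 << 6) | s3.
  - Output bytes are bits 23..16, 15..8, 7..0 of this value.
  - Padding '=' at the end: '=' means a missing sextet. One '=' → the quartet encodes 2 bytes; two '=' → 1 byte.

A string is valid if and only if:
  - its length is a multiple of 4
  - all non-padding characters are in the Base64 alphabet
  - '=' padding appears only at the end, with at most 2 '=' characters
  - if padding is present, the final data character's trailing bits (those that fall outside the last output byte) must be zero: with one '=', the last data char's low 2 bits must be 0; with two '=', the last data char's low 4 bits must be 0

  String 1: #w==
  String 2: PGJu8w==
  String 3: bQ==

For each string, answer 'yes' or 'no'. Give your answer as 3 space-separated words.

Answer: no yes yes

Derivation:
String 1: '#w==' → invalid (bad char(s): ['#'])
String 2: 'PGJu8w==' → valid
String 3: 'bQ==' → valid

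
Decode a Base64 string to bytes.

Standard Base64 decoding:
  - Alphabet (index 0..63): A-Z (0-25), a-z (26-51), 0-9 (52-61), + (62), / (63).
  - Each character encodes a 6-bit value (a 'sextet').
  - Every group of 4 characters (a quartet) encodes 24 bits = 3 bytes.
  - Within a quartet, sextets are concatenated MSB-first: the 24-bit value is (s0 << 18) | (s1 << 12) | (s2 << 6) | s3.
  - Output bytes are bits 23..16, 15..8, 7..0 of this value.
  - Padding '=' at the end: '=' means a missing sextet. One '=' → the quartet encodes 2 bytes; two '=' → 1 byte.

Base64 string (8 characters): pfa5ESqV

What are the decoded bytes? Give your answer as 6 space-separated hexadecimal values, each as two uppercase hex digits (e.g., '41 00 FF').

Answer: A5 F6 B9 11 2A 95

Derivation:
After char 0 ('p'=41): chars_in_quartet=1 acc=0x29 bytes_emitted=0
After char 1 ('f'=31): chars_in_quartet=2 acc=0xA5F bytes_emitted=0
After char 2 ('a'=26): chars_in_quartet=3 acc=0x297DA bytes_emitted=0
After char 3 ('5'=57): chars_in_quartet=4 acc=0xA5F6B9 -> emit A5 F6 B9, reset; bytes_emitted=3
After char 4 ('E'=4): chars_in_quartet=1 acc=0x4 bytes_emitted=3
After char 5 ('S'=18): chars_in_quartet=2 acc=0x112 bytes_emitted=3
After char 6 ('q'=42): chars_in_quartet=3 acc=0x44AA bytes_emitted=3
After char 7 ('V'=21): chars_in_quartet=4 acc=0x112A95 -> emit 11 2A 95, reset; bytes_emitted=6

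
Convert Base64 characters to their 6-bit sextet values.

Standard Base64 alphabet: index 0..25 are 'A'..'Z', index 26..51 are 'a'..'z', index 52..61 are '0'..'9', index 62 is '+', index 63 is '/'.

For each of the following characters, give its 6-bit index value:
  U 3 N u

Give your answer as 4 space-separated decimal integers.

'U': A..Z range, ord('U') − ord('A') = 20
'3': 0..9 range, 52 + ord('3') − ord('0') = 55
'N': A..Z range, ord('N') − ord('A') = 13
'u': a..z range, 26 + ord('u') − ord('a') = 46

Answer: 20 55 13 46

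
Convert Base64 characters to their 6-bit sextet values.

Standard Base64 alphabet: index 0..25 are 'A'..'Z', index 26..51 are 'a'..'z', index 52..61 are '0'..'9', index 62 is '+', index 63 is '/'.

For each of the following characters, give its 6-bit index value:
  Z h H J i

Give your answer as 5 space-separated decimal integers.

'Z': A..Z range, ord('Z') − ord('A') = 25
'h': a..z range, 26 + ord('h') − ord('a') = 33
'H': A..Z range, ord('H') − ord('A') = 7
'J': A..Z range, ord('J') − ord('A') = 9
'i': a..z range, 26 + ord('i') − ord('a') = 34

Answer: 25 33 7 9 34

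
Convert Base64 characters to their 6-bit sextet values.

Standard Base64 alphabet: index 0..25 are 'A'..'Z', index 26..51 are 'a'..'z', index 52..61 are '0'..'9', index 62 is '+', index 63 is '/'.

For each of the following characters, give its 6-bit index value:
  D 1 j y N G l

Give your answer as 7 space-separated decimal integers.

'D': A..Z range, ord('D') − ord('A') = 3
'1': 0..9 range, 52 + ord('1') − ord('0') = 53
'j': a..z range, 26 + ord('j') − ord('a') = 35
'y': a..z range, 26 + ord('y') − ord('a') = 50
'N': A..Z range, ord('N') − ord('A') = 13
'G': A..Z range, ord('G') − ord('A') = 6
'l': a..z range, 26 + ord('l') − ord('a') = 37

Answer: 3 53 35 50 13 6 37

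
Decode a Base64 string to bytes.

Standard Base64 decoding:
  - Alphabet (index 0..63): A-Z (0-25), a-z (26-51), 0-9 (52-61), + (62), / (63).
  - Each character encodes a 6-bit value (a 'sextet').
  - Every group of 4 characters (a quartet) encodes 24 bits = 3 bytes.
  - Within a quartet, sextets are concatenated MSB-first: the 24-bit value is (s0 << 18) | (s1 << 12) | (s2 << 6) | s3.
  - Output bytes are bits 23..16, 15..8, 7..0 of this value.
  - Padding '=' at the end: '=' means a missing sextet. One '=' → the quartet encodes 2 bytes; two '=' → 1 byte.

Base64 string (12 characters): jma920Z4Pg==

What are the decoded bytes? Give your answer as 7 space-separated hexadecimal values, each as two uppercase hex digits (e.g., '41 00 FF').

Answer: 8E 66 BD DB 46 78 3E

Derivation:
After char 0 ('j'=35): chars_in_quartet=1 acc=0x23 bytes_emitted=0
After char 1 ('m'=38): chars_in_quartet=2 acc=0x8E6 bytes_emitted=0
After char 2 ('a'=26): chars_in_quartet=3 acc=0x2399A bytes_emitted=0
After char 3 ('9'=61): chars_in_quartet=4 acc=0x8E66BD -> emit 8E 66 BD, reset; bytes_emitted=3
After char 4 ('2'=54): chars_in_quartet=1 acc=0x36 bytes_emitted=3
After char 5 ('0'=52): chars_in_quartet=2 acc=0xDB4 bytes_emitted=3
After char 6 ('Z'=25): chars_in_quartet=3 acc=0x36D19 bytes_emitted=3
After char 7 ('4'=56): chars_in_quartet=4 acc=0xDB4678 -> emit DB 46 78, reset; bytes_emitted=6
After char 8 ('P'=15): chars_in_quartet=1 acc=0xF bytes_emitted=6
After char 9 ('g'=32): chars_in_quartet=2 acc=0x3E0 bytes_emitted=6
Padding '==': partial quartet acc=0x3E0 -> emit 3E; bytes_emitted=7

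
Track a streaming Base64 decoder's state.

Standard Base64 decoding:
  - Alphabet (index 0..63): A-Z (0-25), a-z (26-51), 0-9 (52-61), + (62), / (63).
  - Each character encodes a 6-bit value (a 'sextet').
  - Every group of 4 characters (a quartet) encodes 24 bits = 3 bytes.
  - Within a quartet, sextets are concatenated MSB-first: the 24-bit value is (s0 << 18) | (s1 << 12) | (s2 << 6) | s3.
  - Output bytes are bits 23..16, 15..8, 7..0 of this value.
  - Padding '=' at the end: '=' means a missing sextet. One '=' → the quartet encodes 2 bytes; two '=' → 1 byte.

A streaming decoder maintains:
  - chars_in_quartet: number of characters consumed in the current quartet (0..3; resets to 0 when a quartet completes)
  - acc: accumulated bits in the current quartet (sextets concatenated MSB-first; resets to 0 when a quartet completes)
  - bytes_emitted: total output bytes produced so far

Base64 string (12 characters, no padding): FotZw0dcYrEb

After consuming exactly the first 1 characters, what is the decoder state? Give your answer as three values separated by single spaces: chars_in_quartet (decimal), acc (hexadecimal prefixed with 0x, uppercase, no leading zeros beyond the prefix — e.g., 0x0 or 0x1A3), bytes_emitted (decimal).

After char 0 ('F'=5): chars_in_quartet=1 acc=0x5 bytes_emitted=0

Answer: 1 0x5 0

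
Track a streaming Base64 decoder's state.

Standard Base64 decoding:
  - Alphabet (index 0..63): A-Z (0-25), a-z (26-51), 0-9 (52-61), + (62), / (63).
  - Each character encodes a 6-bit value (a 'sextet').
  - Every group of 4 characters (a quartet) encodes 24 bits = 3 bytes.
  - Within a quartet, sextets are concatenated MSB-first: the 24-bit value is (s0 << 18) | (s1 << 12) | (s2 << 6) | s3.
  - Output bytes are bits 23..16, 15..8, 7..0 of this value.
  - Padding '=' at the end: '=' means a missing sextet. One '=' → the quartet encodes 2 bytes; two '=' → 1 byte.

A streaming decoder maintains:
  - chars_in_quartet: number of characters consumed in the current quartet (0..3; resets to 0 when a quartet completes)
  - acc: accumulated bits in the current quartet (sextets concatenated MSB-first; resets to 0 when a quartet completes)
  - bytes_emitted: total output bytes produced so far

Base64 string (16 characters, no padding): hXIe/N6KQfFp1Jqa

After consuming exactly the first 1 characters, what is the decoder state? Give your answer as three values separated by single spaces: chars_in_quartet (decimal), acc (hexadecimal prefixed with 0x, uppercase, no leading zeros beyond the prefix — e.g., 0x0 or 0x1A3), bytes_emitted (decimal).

Answer: 1 0x21 0

Derivation:
After char 0 ('h'=33): chars_in_quartet=1 acc=0x21 bytes_emitted=0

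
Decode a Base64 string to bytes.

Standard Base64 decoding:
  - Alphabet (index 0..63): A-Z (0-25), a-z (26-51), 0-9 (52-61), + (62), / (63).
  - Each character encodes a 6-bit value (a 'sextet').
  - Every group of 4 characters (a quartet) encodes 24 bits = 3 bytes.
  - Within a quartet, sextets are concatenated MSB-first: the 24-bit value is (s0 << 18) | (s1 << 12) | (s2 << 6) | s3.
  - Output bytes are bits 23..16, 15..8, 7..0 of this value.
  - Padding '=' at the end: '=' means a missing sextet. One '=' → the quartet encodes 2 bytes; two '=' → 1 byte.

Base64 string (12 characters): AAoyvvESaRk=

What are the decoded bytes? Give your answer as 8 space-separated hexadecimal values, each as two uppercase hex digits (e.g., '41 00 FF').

Answer: 00 0A 32 BE F1 12 69 19

Derivation:
After char 0 ('A'=0): chars_in_quartet=1 acc=0x0 bytes_emitted=0
After char 1 ('A'=0): chars_in_quartet=2 acc=0x0 bytes_emitted=0
After char 2 ('o'=40): chars_in_quartet=3 acc=0x28 bytes_emitted=0
After char 3 ('y'=50): chars_in_quartet=4 acc=0xA32 -> emit 00 0A 32, reset; bytes_emitted=3
After char 4 ('v'=47): chars_in_quartet=1 acc=0x2F bytes_emitted=3
After char 5 ('v'=47): chars_in_quartet=2 acc=0xBEF bytes_emitted=3
After char 6 ('E'=4): chars_in_quartet=3 acc=0x2FBC4 bytes_emitted=3
After char 7 ('S'=18): chars_in_quartet=4 acc=0xBEF112 -> emit BE F1 12, reset; bytes_emitted=6
After char 8 ('a'=26): chars_in_quartet=1 acc=0x1A bytes_emitted=6
After char 9 ('R'=17): chars_in_quartet=2 acc=0x691 bytes_emitted=6
After char 10 ('k'=36): chars_in_quartet=3 acc=0x1A464 bytes_emitted=6
Padding '=': partial quartet acc=0x1A464 -> emit 69 19; bytes_emitted=8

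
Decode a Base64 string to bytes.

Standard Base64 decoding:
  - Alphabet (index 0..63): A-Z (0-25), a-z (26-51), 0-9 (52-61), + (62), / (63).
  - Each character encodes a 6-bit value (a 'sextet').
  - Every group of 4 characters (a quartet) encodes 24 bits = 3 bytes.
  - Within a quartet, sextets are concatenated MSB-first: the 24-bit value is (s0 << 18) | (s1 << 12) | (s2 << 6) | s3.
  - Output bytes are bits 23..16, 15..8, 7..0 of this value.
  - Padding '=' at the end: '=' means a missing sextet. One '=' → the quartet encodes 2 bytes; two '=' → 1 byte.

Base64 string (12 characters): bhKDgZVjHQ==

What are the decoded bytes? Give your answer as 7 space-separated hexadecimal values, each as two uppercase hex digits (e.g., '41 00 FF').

Answer: 6E 12 83 81 95 63 1D

Derivation:
After char 0 ('b'=27): chars_in_quartet=1 acc=0x1B bytes_emitted=0
After char 1 ('h'=33): chars_in_quartet=2 acc=0x6E1 bytes_emitted=0
After char 2 ('K'=10): chars_in_quartet=3 acc=0x1B84A bytes_emitted=0
After char 3 ('D'=3): chars_in_quartet=4 acc=0x6E1283 -> emit 6E 12 83, reset; bytes_emitted=3
After char 4 ('g'=32): chars_in_quartet=1 acc=0x20 bytes_emitted=3
After char 5 ('Z'=25): chars_in_quartet=2 acc=0x819 bytes_emitted=3
After char 6 ('V'=21): chars_in_quartet=3 acc=0x20655 bytes_emitted=3
After char 7 ('j'=35): chars_in_quartet=4 acc=0x819563 -> emit 81 95 63, reset; bytes_emitted=6
After char 8 ('H'=7): chars_in_quartet=1 acc=0x7 bytes_emitted=6
After char 9 ('Q'=16): chars_in_quartet=2 acc=0x1D0 bytes_emitted=6
Padding '==': partial quartet acc=0x1D0 -> emit 1D; bytes_emitted=7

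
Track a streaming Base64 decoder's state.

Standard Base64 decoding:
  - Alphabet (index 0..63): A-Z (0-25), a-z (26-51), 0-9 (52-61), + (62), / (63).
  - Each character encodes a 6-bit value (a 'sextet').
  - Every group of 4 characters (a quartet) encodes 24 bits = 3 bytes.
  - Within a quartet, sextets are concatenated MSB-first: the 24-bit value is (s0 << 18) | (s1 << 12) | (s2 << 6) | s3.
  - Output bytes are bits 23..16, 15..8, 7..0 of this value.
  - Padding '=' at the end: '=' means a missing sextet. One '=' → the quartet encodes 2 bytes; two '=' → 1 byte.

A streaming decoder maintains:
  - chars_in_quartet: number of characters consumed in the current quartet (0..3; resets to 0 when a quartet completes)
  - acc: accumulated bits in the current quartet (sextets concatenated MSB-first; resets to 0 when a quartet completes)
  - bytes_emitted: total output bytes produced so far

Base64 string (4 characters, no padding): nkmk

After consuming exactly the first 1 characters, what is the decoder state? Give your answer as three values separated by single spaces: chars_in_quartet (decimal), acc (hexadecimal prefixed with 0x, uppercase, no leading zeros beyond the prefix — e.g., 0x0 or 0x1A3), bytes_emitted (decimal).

Answer: 1 0x27 0

Derivation:
After char 0 ('n'=39): chars_in_quartet=1 acc=0x27 bytes_emitted=0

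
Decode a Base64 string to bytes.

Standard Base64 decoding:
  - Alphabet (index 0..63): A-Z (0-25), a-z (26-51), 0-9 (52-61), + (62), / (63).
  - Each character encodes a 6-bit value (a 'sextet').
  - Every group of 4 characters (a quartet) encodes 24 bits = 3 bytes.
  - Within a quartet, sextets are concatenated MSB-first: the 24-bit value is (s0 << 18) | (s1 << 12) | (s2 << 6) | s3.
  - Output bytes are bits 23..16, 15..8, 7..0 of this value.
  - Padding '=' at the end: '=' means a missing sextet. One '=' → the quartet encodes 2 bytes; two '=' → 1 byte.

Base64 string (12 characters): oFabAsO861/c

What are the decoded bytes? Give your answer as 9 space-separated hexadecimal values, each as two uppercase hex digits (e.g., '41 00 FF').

Answer: A0 56 9B 02 C3 BC EB 5F DC

Derivation:
After char 0 ('o'=40): chars_in_quartet=1 acc=0x28 bytes_emitted=0
After char 1 ('F'=5): chars_in_quartet=2 acc=0xA05 bytes_emitted=0
After char 2 ('a'=26): chars_in_quartet=3 acc=0x2815A bytes_emitted=0
After char 3 ('b'=27): chars_in_quartet=4 acc=0xA0569B -> emit A0 56 9B, reset; bytes_emitted=3
After char 4 ('A'=0): chars_in_quartet=1 acc=0x0 bytes_emitted=3
After char 5 ('s'=44): chars_in_quartet=2 acc=0x2C bytes_emitted=3
After char 6 ('O'=14): chars_in_quartet=3 acc=0xB0E bytes_emitted=3
After char 7 ('8'=60): chars_in_quartet=4 acc=0x2C3BC -> emit 02 C3 BC, reset; bytes_emitted=6
After char 8 ('6'=58): chars_in_quartet=1 acc=0x3A bytes_emitted=6
After char 9 ('1'=53): chars_in_quartet=2 acc=0xEB5 bytes_emitted=6
After char 10 ('/'=63): chars_in_quartet=3 acc=0x3AD7F bytes_emitted=6
After char 11 ('c'=28): chars_in_quartet=4 acc=0xEB5FDC -> emit EB 5F DC, reset; bytes_emitted=9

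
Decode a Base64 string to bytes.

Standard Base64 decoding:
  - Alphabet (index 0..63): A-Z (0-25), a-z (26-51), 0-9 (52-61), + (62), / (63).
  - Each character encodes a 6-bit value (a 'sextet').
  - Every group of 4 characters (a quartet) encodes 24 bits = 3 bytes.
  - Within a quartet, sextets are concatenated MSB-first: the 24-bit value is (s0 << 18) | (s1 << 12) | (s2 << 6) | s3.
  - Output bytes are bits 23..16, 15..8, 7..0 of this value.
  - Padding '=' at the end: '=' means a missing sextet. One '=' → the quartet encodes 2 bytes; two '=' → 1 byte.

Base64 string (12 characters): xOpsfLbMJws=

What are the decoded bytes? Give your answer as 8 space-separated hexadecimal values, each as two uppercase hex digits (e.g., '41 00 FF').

After char 0 ('x'=49): chars_in_quartet=1 acc=0x31 bytes_emitted=0
After char 1 ('O'=14): chars_in_quartet=2 acc=0xC4E bytes_emitted=0
After char 2 ('p'=41): chars_in_quartet=3 acc=0x313A9 bytes_emitted=0
After char 3 ('s'=44): chars_in_quartet=4 acc=0xC4EA6C -> emit C4 EA 6C, reset; bytes_emitted=3
After char 4 ('f'=31): chars_in_quartet=1 acc=0x1F bytes_emitted=3
After char 5 ('L'=11): chars_in_quartet=2 acc=0x7CB bytes_emitted=3
After char 6 ('b'=27): chars_in_quartet=3 acc=0x1F2DB bytes_emitted=3
After char 7 ('M'=12): chars_in_quartet=4 acc=0x7CB6CC -> emit 7C B6 CC, reset; bytes_emitted=6
After char 8 ('J'=9): chars_in_quartet=1 acc=0x9 bytes_emitted=6
After char 9 ('w'=48): chars_in_quartet=2 acc=0x270 bytes_emitted=6
After char 10 ('s'=44): chars_in_quartet=3 acc=0x9C2C bytes_emitted=6
Padding '=': partial quartet acc=0x9C2C -> emit 27 0B; bytes_emitted=8

Answer: C4 EA 6C 7C B6 CC 27 0B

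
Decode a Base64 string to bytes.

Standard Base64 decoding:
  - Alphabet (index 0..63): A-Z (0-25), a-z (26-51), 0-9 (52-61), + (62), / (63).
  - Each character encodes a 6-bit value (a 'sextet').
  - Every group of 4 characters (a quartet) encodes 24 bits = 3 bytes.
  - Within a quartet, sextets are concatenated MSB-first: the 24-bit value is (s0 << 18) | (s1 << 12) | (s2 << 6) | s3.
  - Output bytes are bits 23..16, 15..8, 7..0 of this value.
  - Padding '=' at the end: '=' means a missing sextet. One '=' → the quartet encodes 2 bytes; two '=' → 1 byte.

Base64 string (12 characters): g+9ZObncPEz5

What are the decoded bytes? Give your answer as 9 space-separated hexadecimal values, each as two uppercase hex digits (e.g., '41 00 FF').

Answer: 83 EF 59 39 B9 DC 3C 4C F9

Derivation:
After char 0 ('g'=32): chars_in_quartet=1 acc=0x20 bytes_emitted=0
After char 1 ('+'=62): chars_in_quartet=2 acc=0x83E bytes_emitted=0
After char 2 ('9'=61): chars_in_quartet=3 acc=0x20FBD bytes_emitted=0
After char 3 ('Z'=25): chars_in_quartet=4 acc=0x83EF59 -> emit 83 EF 59, reset; bytes_emitted=3
After char 4 ('O'=14): chars_in_quartet=1 acc=0xE bytes_emitted=3
After char 5 ('b'=27): chars_in_quartet=2 acc=0x39B bytes_emitted=3
After char 6 ('n'=39): chars_in_quartet=3 acc=0xE6E7 bytes_emitted=3
After char 7 ('c'=28): chars_in_quartet=4 acc=0x39B9DC -> emit 39 B9 DC, reset; bytes_emitted=6
After char 8 ('P'=15): chars_in_quartet=1 acc=0xF bytes_emitted=6
After char 9 ('E'=4): chars_in_quartet=2 acc=0x3C4 bytes_emitted=6
After char 10 ('z'=51): chars_in_quartet=3 acc=0xF133 bytes_emitted=6
After char 11 ('5'=57): chars_in_quartet=4 acc=0x3C4CF9 -> emit 3C 4C F9, reset; bytes_emitted=9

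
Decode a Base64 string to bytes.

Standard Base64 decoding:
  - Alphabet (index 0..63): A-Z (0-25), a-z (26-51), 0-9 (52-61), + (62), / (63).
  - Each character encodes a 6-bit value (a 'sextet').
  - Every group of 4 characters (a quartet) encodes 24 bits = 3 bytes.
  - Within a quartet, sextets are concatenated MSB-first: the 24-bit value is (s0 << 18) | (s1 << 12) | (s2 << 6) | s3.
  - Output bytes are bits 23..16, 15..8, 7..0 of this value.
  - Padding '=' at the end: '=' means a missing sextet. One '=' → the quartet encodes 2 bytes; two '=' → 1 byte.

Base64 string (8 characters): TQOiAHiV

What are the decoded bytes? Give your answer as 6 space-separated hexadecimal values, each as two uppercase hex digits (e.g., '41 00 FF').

After char 0 ('T'=19): chars_in_quartet=1 acc=0x13 bytes_emitted=0
After char 1 ('Q'=16): chars_in_quartet=2 acc=0x4D0 bytes_emitted=0
After char 2 ('O'=14): chars_in_quartet=3 acc=0x1340E bytes_emitted=0
After char 3 ('i'=34): chars_in_quartet=4 acc=0x4D03A2 -> emit 4D 03 A2, reset; bytes_emitted=3
After char 4 ('A'=0): chars_in_quartet=1 acc=0x0 bytes_emitted=3
After char 5 ('H'=7): chars_in_quartet=2 acc=0x7 bytes_emitted=3
After char 6 ('i'=34): chars_in_quartet=3 acc=0x1E2 bytes_emitted=3
After char 7 ('V'=21): chars_in_quartet=4 acc=0x7895 -> emit 00 78 95, reset; bytes_emitted=6

Answer: 4D 03 A2 00 78 95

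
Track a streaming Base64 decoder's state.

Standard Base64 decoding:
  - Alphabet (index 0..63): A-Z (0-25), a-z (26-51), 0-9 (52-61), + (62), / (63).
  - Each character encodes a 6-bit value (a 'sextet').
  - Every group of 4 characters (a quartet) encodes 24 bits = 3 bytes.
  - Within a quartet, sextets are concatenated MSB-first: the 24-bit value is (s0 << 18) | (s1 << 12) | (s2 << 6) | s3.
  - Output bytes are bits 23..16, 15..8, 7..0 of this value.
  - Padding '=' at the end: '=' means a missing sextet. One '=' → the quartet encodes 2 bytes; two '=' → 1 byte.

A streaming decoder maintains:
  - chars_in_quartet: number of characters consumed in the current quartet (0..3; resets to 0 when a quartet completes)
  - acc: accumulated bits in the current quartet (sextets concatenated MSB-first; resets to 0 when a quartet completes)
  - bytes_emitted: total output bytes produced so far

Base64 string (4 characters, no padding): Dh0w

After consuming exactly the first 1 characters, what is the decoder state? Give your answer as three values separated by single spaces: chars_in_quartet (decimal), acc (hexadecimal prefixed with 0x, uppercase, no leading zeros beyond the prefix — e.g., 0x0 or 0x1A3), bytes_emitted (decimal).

Answer: 1 0x3 0

Derivation:
After char 0 ('D'=3): chars_in_quartet=1 acc=0x3 bytes_emitted=0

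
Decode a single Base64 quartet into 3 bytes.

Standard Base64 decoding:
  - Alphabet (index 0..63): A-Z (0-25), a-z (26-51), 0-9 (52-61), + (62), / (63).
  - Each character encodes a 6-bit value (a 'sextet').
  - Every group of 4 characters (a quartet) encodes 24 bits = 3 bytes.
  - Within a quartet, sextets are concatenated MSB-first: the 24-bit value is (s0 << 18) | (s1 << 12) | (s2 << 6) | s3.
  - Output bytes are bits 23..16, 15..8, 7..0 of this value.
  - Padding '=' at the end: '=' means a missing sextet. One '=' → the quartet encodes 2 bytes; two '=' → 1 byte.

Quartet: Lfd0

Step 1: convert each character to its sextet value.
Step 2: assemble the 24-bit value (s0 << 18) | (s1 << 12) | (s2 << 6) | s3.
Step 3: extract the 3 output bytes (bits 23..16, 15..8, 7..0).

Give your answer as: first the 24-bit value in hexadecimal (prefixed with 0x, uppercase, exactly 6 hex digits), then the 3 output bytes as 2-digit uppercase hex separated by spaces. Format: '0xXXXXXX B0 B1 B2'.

Answer: 0x2DF774 2D F7 74

Derivation:
Sextets: L=11, f=31, d=29, 0=52
24-bit: (11<<18) | (31<<12) | (29<<6) | 52
      = 0x2C0000 | 0x01F000 | 0x000740 | 0x000034
      = 0x2DF774
Bytes: (v>>16)&0xFF=2D, (v>>8)&0xFF=F7, v&0xFF=74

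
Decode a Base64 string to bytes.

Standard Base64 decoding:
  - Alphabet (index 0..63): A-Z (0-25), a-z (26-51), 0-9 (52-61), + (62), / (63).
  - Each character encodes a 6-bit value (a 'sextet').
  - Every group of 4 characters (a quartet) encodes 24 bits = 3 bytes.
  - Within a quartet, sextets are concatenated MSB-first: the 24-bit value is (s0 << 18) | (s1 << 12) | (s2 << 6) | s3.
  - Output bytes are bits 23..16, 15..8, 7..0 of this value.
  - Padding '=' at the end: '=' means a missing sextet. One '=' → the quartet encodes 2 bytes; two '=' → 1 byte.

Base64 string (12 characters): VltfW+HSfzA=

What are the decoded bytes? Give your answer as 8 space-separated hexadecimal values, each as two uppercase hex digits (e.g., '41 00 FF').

Answer: 56 5B 5F 5B E1 D2 7F 30

Derivation:
After char 0 ('V'=21): chars_in_quartet=1 acc=0x15 bytes_emitted=0
After char 1 ('l'=37): chars_in_quartet=2 acc=0x565 bytes_emitted=0
After char 2 ('t'=45): chars_in_quartet=3 acc=0x1596D bytes_emitted=0
After char 3 ('f'=31): chars_in_quartet=4 acc=0x565B5F -> emit 56 5B 5F, reset; bytes_emitted=3
After char 4 ('W'=22): chars_in_quartet=1 acc=0x16 bytes_emitted=3
After char 5 ('+'=62): chars_in_quartet=2 acc=0x5BE bytes_emitted=3
After char 6 ('H'=7): chars_in_quartet=3 acc=0x16F87 bytes_emitted=3
After char 7 ('S'=18): chars_in_quartet=4 acc=0x5BE1D2 -> emit 5B E1 D2, reset; bytes_emitted=6
After char 8 ('f'=31): chars_in_quartet=1 acc=0x1F bytes_emitted=6
After char 9 ('z'=51): chars_in_quartet=2 acc=0x7F3 bytes_emitted=6
After char 10 ('A'=0): chars_in_quartet=3 acc=0x1FCC0 bytes_emitted=6
Padding '=': partial quartet acc=0x1FCC0 -> emit 7F 30; bytes_emitted=8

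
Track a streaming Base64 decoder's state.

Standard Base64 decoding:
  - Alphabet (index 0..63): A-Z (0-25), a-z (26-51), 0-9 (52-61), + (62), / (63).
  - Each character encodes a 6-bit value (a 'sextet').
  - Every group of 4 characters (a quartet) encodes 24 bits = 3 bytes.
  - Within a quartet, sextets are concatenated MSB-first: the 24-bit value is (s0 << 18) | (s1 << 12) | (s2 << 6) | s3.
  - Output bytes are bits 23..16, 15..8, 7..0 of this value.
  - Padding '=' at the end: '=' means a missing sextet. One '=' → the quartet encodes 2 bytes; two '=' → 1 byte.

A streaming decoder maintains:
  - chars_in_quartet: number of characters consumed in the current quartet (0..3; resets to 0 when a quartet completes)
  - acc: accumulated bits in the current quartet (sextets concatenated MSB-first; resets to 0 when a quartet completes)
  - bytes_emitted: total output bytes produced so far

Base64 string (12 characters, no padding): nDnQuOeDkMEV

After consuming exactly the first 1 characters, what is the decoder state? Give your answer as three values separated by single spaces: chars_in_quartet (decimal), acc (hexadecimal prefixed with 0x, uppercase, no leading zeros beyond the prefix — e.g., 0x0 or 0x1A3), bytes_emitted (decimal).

Answer: 1 0x27 0

Derivation:
After char 0 ('n'=39): chars_in_quartet=1 acc=0x27 bytes_emitted=0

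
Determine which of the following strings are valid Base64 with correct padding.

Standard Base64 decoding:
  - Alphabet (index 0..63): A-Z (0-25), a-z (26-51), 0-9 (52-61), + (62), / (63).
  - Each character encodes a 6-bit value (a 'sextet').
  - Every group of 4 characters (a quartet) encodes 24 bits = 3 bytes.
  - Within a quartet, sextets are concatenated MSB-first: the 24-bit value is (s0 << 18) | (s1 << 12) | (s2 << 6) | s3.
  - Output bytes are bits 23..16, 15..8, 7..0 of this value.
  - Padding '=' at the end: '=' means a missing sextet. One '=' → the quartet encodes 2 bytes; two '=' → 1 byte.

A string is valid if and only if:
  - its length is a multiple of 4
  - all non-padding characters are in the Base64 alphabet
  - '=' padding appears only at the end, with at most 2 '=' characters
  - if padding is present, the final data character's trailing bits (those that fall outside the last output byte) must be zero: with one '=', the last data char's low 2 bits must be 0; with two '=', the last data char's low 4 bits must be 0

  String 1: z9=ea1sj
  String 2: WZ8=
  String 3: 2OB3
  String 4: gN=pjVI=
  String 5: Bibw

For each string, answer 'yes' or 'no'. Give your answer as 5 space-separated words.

String 1: 'z9=ea1sj' → invalid (bad char(s): ['=']; '=' in middle)
String 2: 'WZ8=' → valid
String 3: '2OB3' → valid
String 4: 'gN=pjVI=' → invalid (bad char(s): ['=']; '=' in middle)
String 5: 'Bibw' → valid

Answer: no yes yes no yes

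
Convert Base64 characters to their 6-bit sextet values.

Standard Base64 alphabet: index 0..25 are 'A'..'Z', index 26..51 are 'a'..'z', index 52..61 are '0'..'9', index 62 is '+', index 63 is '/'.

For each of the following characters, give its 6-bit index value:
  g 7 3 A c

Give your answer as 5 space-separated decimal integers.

Answer: 32 59 55 0 28

Derivation:
'g': a..z range, 26 + ord('g') − ord('a') = 32
'7': 0..9 range, 52 + ord('7') − ord('0') = 59
'3': 0..9 range, 52 + ord('3') − ord('0') = 55
'A': A..Z range, ord('A') − ord('A') = 0
'c': a..z range, 26 + ord('c') − ord('a') = 28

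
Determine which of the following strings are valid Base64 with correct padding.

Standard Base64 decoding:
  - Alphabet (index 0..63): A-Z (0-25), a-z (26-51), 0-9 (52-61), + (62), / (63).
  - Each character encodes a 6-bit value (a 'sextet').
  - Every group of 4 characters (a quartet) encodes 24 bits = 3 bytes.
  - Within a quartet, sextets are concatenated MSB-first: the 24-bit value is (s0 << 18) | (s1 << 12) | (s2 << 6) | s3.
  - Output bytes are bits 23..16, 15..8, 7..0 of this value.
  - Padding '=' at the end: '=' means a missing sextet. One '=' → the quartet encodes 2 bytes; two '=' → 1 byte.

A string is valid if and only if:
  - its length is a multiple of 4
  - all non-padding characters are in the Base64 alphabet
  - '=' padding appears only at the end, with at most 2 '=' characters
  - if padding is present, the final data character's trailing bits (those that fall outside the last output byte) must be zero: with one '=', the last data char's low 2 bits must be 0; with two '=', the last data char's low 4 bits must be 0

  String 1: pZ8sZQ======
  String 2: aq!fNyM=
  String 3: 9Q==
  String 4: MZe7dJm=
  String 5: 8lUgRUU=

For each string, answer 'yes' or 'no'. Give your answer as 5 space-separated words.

Answer: no no yes no yes

Derivation:
String 1: 'pZ8sZQ======' → invalid (6 pad chars (max 2))
String 2: 'aq!fNyM=' → invalid (bad char(s): ['!'])
String 3: '9Q==' → valid
String 4: 'MZe7dJm=' → invalid (bad trailing bits)
String 5: '8lUgRUU=' → valid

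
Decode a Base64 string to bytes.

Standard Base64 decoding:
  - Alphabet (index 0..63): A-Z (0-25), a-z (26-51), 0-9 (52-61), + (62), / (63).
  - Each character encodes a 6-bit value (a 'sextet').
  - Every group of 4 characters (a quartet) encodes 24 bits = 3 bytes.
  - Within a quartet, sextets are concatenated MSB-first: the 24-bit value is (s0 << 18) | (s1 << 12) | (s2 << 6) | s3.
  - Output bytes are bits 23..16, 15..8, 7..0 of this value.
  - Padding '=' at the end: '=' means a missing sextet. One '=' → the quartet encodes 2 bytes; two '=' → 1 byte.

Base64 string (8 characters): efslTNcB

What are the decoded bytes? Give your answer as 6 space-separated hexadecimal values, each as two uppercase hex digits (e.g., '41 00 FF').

Answer: 79 FB 25 4C D7 01

Derivation:
After char 0 ('e'=30): chars_in_quartet=1 acc=0x1E bytes_emitted=0
After char 1 ('f'=31): chars_in_quartet=2 acc=0x79F bytes_emitted=0
After char 2 ('s'=44): chars_in_quartet=3 acc=0x1E7EC bytes_emitted=0
After char 3 ('l'=37): chars_in_quartet=4 acc=0x79FB25 -> emit 79 FB 25, reset; bytes_emitted=3
After char 4 ('T'=19): chars_in_quartet=1 acc=0x13 bytes_emitted=3
After char 5 ('N'=13): chars_in_quartet=2 acc=0x4CD bytes_emitted=3
After char 6 ('c'=28): chars_in_quartet=3 acc=0x1335C bytes_emitted=3
After char 7 ('B'=1): chars_in_quartet=4 acc=0x4CD701 -> emit 4C D7 01, reset; bytes_emitted=6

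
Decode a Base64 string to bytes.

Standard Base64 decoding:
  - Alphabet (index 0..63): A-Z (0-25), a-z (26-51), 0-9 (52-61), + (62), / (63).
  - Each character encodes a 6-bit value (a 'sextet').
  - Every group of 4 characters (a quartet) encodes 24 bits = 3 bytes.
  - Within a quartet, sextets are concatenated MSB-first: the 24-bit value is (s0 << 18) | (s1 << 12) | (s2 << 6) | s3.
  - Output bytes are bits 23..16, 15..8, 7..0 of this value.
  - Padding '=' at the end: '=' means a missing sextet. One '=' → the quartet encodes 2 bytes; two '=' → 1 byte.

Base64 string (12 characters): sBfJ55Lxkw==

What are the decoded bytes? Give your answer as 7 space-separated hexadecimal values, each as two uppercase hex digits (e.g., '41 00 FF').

Answer: B0 17 C9 E7 92 F1 93

Derivation:
After char 0 ('s'=44): chars_in_quartet=1 acc=0x2C bytes_emitted=0
After char 1 ('B'=1): chars_in_quartet=2 acc=0xB01 bytes_emitted=0
After char 2 ('f'=31): chars_in_quartet=3 acc=0x2C05F bytes_emitted=0
After char 3 ('J'=9): chars_in_quartet=4 acc=0xB017C9 -> emit B0 17 C9, reset; bytes_emitted=3
After char 4 ('5'=57): chars_in_quartet=1 acc=0x39 bytes_emitted=3
After char 5 ('5'=57): chars_in_quartet=2 acc=0xE79 bytes_emitted=3
After char 6 ('L'=11): chars_in_quartet=3 acc=0x39E4B bytes_emitted=3
After char 7 ('x'=49): chars_in_quartet=4 acc=0xE792F1 -> emit E7 92 F1, reset; bytes_emitted=6
After char 8 ('k'=36): chars_in_quartet=1 acc=0x24 bytes_emitted=6
After char 9 ('w'=48): chars_in_quartet=2 acc=0x930 bytes_emitted=6
Padding '==': partial quartet acc=0x930 -> emit 93; bytes_emitted=7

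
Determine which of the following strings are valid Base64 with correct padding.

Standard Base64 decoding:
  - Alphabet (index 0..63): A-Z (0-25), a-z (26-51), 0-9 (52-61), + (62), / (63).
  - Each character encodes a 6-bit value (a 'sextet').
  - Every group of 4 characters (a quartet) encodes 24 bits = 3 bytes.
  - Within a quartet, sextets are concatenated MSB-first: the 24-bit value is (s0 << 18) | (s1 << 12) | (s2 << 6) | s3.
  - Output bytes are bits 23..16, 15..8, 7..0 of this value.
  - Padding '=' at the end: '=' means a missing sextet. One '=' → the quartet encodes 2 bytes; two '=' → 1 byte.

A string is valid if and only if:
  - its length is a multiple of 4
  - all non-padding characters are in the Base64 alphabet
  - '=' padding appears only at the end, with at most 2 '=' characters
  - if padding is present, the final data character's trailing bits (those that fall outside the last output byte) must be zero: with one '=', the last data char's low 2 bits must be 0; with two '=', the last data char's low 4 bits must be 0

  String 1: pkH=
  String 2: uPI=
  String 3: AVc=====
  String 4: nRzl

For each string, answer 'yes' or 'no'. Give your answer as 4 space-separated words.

String 1: 'pkH=' → invalid (bad trailing bits)
String 2: 'uPI=' → valid
String 3: 'AVc=====' → invalid (5 pad chars (max 2))
String 4: 'nRzl' → valid

Answer: no yes no yes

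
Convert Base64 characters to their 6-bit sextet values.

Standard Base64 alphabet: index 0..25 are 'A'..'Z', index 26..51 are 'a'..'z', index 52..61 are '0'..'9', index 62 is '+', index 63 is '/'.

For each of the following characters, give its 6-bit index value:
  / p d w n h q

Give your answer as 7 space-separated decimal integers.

'/': index 63
'p': a..z range, 26 + ord('p') − ord('a') = 41
'd': a..z range, 26 + ord('d') − ord('a') = 29
'w': a..z range, 26 + ord('w') − ord('a') = 48
'n': a..z range, 26 + ord('n') − ord('a') = 39
'h': a..z range, 26 + ord('h') − ord('a') = 33
'q': a..z range, 26 + ord('q') − ord('a') = 42

Answer: 63 41 29 48 39 33 42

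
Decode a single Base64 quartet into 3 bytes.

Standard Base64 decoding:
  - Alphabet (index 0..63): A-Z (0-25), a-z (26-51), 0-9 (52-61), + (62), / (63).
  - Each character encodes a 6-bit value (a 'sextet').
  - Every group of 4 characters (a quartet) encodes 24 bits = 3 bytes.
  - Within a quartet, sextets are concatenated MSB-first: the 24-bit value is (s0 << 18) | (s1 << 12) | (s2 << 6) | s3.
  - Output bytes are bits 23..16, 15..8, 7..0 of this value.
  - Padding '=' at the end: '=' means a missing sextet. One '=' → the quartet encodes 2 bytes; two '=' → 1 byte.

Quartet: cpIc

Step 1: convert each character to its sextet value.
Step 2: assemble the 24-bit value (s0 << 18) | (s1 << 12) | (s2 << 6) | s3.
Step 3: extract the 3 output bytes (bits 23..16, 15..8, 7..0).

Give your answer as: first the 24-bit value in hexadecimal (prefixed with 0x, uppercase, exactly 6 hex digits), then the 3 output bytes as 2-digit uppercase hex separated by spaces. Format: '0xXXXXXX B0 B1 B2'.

Answer: 0x72921C 72 92 1C

Derivation:
Sextets: c=28, p=41, I=8, c=28
24-bit: (28<<18) | (41<<12) | (8<<6) | 28
      = 0x700000 | 0x029000 | 0x000200 | 0x00001C
      = 0x72921C
Bytes: (v>>16)&0xFF=72, (v>>8)&0xFF=92, v&0xFF=1C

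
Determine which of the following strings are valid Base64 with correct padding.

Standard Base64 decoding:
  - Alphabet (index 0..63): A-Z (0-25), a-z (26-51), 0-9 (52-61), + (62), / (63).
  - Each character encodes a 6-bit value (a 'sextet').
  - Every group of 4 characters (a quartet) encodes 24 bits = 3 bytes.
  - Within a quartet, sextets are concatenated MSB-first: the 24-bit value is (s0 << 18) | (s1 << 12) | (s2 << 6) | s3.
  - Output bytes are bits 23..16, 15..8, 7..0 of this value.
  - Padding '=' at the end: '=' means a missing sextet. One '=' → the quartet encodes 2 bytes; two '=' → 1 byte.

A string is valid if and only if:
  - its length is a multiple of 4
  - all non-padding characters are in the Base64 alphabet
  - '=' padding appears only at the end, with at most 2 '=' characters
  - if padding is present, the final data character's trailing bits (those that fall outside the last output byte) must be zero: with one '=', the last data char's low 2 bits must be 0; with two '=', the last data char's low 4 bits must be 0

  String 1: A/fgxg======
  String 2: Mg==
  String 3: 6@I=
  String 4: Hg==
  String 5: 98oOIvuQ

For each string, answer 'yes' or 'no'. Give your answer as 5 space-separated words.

Answer: no yes no yes yes

Derivation:
String 1: 'A/fgxg======' → invalid (6 pad chars (max 2))
String 2: 'Mg==' → valid
String 3: '6@I=' → invalid (bad char(s): ['@'])
String 4: 'Hg==' → valid
String 5: '98oOIvuQ' → valid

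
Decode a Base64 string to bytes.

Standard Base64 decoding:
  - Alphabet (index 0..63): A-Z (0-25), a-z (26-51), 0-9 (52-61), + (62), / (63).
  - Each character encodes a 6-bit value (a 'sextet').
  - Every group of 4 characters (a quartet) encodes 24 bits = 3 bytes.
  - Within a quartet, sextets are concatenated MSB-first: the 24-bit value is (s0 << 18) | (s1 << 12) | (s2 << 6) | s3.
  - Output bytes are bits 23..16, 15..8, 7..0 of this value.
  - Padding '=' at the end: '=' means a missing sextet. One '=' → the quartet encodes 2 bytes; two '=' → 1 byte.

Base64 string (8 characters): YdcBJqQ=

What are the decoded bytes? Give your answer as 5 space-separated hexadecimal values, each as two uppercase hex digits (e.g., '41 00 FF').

Answer: 61 D7 01 26 A4

Derivation:
After char 0 ('Y'=24): chars_in_quartet=1 acc=0x18 bytes_emitted=0
After char 1 ('d'=29): chars_in_quartet=2 acc=0x61D bytes_emitted=0
After char 2 ('c'=28): chars_in_quartet=3 acc=0x1875C bytes_emitted=0
After char 3 ('B'=1): chars_in_quartet=4 acc=0x61D701 -> emit 61 D7 01, reset; bytes_emitted=3
After char 4 ('J'=9): chars_in_quartet=1 acc=0x9 bytes_emitted=3
After char 5 ('q'=42): chars_in_quartet=2 acc=0x26A bytes_emitted=3
After char 6 ('Q'=16): chars_in_quartet=3 acc=0x9A90 bytes_emitted=3
Padding '=': partial quartet acc=0x9A90 -> emit 26 A4; bytes_emitted=5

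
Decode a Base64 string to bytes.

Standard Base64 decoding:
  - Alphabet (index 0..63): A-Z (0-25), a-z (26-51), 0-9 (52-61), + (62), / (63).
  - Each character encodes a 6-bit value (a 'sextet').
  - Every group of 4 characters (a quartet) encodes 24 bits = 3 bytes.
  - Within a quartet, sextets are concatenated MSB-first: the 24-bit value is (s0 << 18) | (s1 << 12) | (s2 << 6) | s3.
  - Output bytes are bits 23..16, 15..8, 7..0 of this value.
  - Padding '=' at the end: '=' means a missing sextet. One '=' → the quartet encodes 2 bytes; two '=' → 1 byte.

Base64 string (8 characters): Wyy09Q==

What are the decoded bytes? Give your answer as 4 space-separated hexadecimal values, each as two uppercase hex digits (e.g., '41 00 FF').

After char 0 ('W'=22): chars_in_quartet=1 acc=0x16 bytes_emitted=0
After char 1 ('y'=50): chars_in_quartet=2 acc=0x5B2 bytes_emitted=0
After char 2 ('y'=50): chars_in_quartet=3 acc=0x16CB2 bytes_emitted=0
After char 3 ('0'=52): chars_in_quartet=4 acc=0x5B2CB4 -> emit 5B 2C B4, reset; bytes_emitted=3
After char 4 ('9'=61): chars_in_quartet=1 acc=0x3D bytes_emitted=3
After char 5 ('Q'=16): chars_in_quartet=2 acc=0xF50 bytes_emitted=3
Padding '==': partial quartet acc=0xF50 -> emit F5; bytes_emitted=4

Answer: 5B 2C B4 F5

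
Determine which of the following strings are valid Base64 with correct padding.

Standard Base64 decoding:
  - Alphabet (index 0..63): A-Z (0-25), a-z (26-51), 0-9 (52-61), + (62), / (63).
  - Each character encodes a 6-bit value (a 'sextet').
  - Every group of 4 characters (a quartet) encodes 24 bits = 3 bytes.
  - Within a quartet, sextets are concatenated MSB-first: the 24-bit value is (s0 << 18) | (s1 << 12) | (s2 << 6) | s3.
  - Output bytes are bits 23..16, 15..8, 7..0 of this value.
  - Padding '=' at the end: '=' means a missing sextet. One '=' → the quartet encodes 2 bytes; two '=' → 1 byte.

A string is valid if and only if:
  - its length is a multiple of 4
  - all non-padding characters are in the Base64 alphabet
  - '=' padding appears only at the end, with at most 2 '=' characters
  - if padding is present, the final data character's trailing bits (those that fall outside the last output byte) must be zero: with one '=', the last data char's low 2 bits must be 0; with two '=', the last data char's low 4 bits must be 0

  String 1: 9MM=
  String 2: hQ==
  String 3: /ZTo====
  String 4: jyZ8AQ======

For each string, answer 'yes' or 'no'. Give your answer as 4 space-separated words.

String 1: '9MM=' → valid
String 2: 'hQ==' → valid
String 3: '/ZTo====' → invalid (4 pad chars (max 2))
String 4: 'jyZ8AQ======' → invalid (6 pad chars (max 2))

Answer: yes yes no no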